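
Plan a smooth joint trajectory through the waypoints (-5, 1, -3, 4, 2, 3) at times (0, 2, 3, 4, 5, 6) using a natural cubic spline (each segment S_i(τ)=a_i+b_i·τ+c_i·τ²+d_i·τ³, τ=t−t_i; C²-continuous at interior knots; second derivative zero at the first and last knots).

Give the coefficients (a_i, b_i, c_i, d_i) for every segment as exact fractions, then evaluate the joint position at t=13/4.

Δ: Δ0=3, Δ1=-4, Δ2=7, Δ3=-2, Δ4=1
row 1: diag=6, rhs=-42; c'=1/6, d'=-7
row 2: denom=4−1·1/6=23/6; d'=(66−1·-7)/(23/6)=438/23
row 3: denom=4−1·6/23=86/23; d'=(-54−1·438/23)/(86/23)=-840/43
row 4: denom=4−1·23/86=321/86; d'=(18−1·-840/43)/(321/86)=1076/107
back: M4=1076/107
back: M3=-840/43−23/86·1076/107=-2378/107
back: M2=438/23−6/23·-2378/107=2658/107
back: M1=-7−1/6·2658/107=-1192/107
M: M0=0, M1=-1192/107, M2=2658/107, M3=-2378/107, M4=1076/107, M5=0
seg 0: a=-5, c=M0/2=0, d=(M1−M0)/(6·2)=-298/321, b=Δ0−h0·(2M0+M1)/6=2155/321
seg 1: a=1, c=M1/2=-596/107, d=(M2−M1)/(6·1)=1925/321, b=Δ1−h1·(2M1+M2)/6=-1421/321
seg 2: a=-3, c=M2/2=1329/107, d=(M3−M2)/(6·1)=-2518/321, b=Δ2−h2·(2M2+M3)/6=778/321
seg 3: a=4, c=M3/2=-1189/107, d=(M4−M3)/(6·1)=1727/321, b=Δ3−h3·(2M3+M4)/6=1198/321
seg 4: a=2, c=M4/2=538/107, d=(M5−M4)/(6·1)=-538/321, b=Δ4−h4·(2M4+M5)/6=-755/321
t_q=13/4 → seg 2, τ=1/4; S=-3+778/321·τ+1329/107·τ²+-2518/321·τ³=-5959/3424

  seg 0: a=-5 b=2155/321 c=0 d=-298/321
  seg 1: a=1 b=-1421/321 c=-596/107 d=1925/321
  seg 2: a=-3 b=778/321 c=1329/107 d=-2518/321
  seg 3: a=4 b=1198/321 c=-1189/107 d=1727/321
  seg 4: a=2 b=-755/321 c=538/107 d=-538/321
S(13/4) = -5959/3424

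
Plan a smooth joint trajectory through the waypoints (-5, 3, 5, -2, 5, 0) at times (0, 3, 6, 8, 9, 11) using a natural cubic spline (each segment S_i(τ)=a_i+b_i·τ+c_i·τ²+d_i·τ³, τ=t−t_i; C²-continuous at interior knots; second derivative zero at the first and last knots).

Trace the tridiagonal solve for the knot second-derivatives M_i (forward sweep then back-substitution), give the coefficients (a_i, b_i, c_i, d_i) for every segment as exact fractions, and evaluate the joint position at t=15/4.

  seg 0: a=-5 b=17861/7194 c=0 d=49/2398
  seg 1: a=3 b=10915/3597 c=441/2398 d=-7001/21582
  seg 2: a=5 b=-33241/7194 c=-3280/1199 d=23711/14388
  seg 3: a=-2 b=2755/654 c=17151/2398 d=-15700/3597
  seg 4: a=5 b=39011/7194 c=-14249/2398 d=14249/14388
S(15/4) = 804569/153472

Δ: Δ0=8/3, Δ1=2/3, Δ2=-7/2, Δ3=7, Δ4=-5/2
row 1: diag=12, rhs=-12; c'=1/4, d'=-1
row 2: denom=10−3·1/4=37/4; d'=(-25−3·-1)/(37/4)=-88/37
row 3: denom=6−2·8/37=206/37; d'=(63−2·-88/37)/(206/37)=2507/206
row 4: denom=6−1·37/206=1199/206; d'=(-57−1·2507/206)/(1199/206)=-14249/1199
back: M4=-14249/1199
back: M3=2507/206−37/206·-14249/1199=17151/1199
back: M2=-88/37−8/37·17151/1199=-6560/1199
back: M1=-1−1/4·-6560/1199=441/1199
M: M0=0, M1=441/1199, M2=-6560/1199, M3=17151/1199, M4=-14249/1199, M5=0
seg 0: a=-5, c=M0/2=0, d=(M1−M0)/(6·3)=49/2398, b=Δ0−h0·(2M0+M1)/6=17861/7194
seg 1: a=3, c=M1/2=441/2398, d=(M2−M1)/(6·3)=-7001/21582, b=Δ1−h1·(2M1+M2)/6=10915/3597
seg 2: a=5, c=M2/2=-3280/1199, d=(M3−M2)/(6·2)=23711/14388, b=Δ2−h2·(2M2+M3)/6=-33241/7194
seg 3: a=-2, c=M3/2=17151/2398, d=(M4−M3)/(6·1)=-15700/3597, b=Δ3−h3·(2M3+M4)/6=2755/654
seg 4: a=5, c=M4/2=-14249/2398, d=(M5−M4)/(6·2)=14249/14388, b=Δ4−h4·(2M4+M5)/6=39011/7194
t_q=15/4 → seg 1, τ=3/4; S=3+10915/3597·τ+441/2398·τ²+-7001/21582·τ³=804569/153472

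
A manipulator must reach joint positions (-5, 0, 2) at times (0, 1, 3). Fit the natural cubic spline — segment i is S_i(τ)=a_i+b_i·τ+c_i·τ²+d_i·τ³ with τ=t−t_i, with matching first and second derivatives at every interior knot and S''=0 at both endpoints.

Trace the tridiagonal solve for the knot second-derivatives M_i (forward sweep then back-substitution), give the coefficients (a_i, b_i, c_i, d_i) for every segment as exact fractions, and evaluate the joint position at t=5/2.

  seg 0: a=-5 b=17/3 c=0 d=-2/3
  seg 1: a=0 b=11/3 c=-2 d=1/3
S(5/2) = 17/8

Δ: Δ0=5, Δ1=1
row 1: diag=6, rhs=-24; c'=1/3, d'=-4
back: M1=-4
M: M0=0, M1=-4, M2=0
seg 0: a=-5, c=M0/2=0, d=(M1−M0)/(6·1)=-2/3, b=Δ0−h0·(2M0+M1)/6=17/3
seg 1: a=0, c=M1/2=-2, d=(M2−M1)/(6·2)=1/3, b=Δ1−h1·(2M1+M2)/6=11/3
t_q=5/2 → seg 1, τ=3/2; S=0+11/3·τ+-2·τ²+1/3·τ³=17/8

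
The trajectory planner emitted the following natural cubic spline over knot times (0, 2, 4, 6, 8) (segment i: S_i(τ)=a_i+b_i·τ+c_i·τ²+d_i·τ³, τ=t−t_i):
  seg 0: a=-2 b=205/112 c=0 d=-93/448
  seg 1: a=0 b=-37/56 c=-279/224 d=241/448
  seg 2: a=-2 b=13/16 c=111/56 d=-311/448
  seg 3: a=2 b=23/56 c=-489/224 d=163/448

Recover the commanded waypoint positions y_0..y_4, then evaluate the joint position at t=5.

y_0=-2 y_1=0 y_2=-2 y_3=2 y_4=-3
S(5) = 45/448

y_0 = S_0(0) = a_0 = -2
y_1 = S_1(0) = a_1 = 0
y_2 = S_2(0) = a_2 = -2
y_3 = S_3(0) = a_3 = 2
y_4 = S_3(2) = -3
t_q=5 is in segment 2 (τ=1); S_2(τ)=45/448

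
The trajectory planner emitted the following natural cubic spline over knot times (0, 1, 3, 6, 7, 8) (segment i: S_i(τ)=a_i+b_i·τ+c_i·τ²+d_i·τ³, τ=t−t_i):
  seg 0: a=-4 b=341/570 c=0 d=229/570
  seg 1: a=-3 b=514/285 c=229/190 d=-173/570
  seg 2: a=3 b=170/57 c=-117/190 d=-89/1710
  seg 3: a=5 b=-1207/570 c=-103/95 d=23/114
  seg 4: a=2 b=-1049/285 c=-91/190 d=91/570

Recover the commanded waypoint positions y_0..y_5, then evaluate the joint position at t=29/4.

y_0=-4 y_1=-3 y_2=3 y_3=5 y_4=2 y_5=-2
S(29/4) = 12797/12160

y_0 = S_0(0) = a_0 = -4
y_1 = S_1(0) = a_1 = -3
y_2 = S_2(0) = a_2 = 3
y_3 = S_3(0) = a_3 = 5
y_4 = S_4(0) = a_4 = 2
y_5 = S_4(1) = -2
t_q=29/4 is in segment 4 (τ=1/4); S_4(τ)=12797/12160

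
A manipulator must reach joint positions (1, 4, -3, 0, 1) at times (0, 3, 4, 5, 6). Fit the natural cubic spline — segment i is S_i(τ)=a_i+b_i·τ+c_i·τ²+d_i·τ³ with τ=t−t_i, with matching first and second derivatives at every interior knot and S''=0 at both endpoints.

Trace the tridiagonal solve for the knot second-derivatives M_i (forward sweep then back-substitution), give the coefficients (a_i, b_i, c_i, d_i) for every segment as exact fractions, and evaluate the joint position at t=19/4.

  seg 0: a=1 b=301/58 c=0 d=-27/58
  seg 1: a=4 b=-214/29 c=-243/58 d=265/58
  seg 2: a=-3 b=-119/58 c=276/29 d=-259/58
  seg 3: a=0 b=104/29 c=-225/58 d=75/58
S(19/4) = -3969/3712

Δ: Δ0=1, Δ1=-7, Δ2=3, Δ3=1
row 1: diag=8, rhs=-48; c'=1/8, d'=-6
row 2: denom=4−1·1/8=31/8; d'=(60−1·-6)/(31/8)=528/31
row 3: denom=4−1·8/31=116/31; d'=(-12−1·528/31)/(116/31)=-225/29
back: M3=-225/29
back: M2=528/31−8/31·-225/29=552/29
back: M1=-6−1/8·552/29=-243/29
M: M0=0, M1=-243/29, M2=552/29, M3=-225/29, M4=0
seg 0: a=1, c=M0/2=0, d=(M1−M0)/(6·3)=-27/58, b=Δ0−h0·(2M0+M1)/6=301/58
seg 1: a=4, c=M1/2=-243/58, d=(M2−M1)/(6·1)=265/58, b=Δ1−h1·(2M1+M2)/6=-214/29
seg 2: a=-3, c=M2/2=276/29, d=(M3−M2)/(6·1)=-259/58, b=Δ2−h2·(2M2+M3)/6=-119/58
seg 3: a=0, c=M3/2=-225/58, d=(M4−M3)/(6·1)=75/58, b=Δ3−h3·(2M3+M4)/6=104/29
t_q=19/4 → seg 2, τ=3/4; S=-3+-119/58·τ+276/29·τ²+-259/58·τ³=-3969/3712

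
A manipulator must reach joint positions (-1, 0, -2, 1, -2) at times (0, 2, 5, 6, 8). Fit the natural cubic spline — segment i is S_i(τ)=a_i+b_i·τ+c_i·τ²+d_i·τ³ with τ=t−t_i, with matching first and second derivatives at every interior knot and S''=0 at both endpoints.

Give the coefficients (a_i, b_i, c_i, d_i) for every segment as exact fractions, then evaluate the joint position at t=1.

Δ: Δ0=1/2, Δ1=-2/3, Δ2=3, Δ3=-3/2
row 1: diag=10, rhs=-7; c'=3/10, d'=-7/10
row 2: denom=8−3·3/10=71/10; d'=(22−3·-7/10)/(71/10)=241/71
row 3: denom=6−1·10/71=416/71; d'=(-27−1·241/71)/(416/71)=-83/16
back: M3=-83/16
back: M2=241/71−10/71·-83/16=33/8
back: M1=-7/10−3/10·33/8=-31/16
M: M0=0, M1=-31/16, M2=33/8, M3=-83/16, M4=0
seg 0: a=-1, c=M0/2=0, d=(M1−M0)/(6·2)=-31/192, b=Δ0−h0·(2M0+M1)/6=55/48
seg 1: a=0, c=M1/2=-31/32, d=(M2−M1)/(6·3)=97/288, b=Δ1−h1·(2M1+M2)/6=-19/24
seg 2: a=-2, c=M2/2=33/16, d=(M3−M2)/(6·1)=-149/96, b=Δ2−h2·(2M2+M3)/6=239/96
seg 3: a=1, c=M3/2=-83/32, d=(M4−M3)/(6·2)=83/192, b=Δ3−h3·(2M3+M4)/6=47/24
t_q=1 → seg 0, τ=1; S=-1+55/48·τ+0·τ²+-31/192·τ³=-1/64

  seg 0: a=-1 b=55/48 c=0 d=-31/192
  seg 1: a=0 b=-19/24 c=-31/32 d=97/288
  seg 2: a=-2 b=239/96 c=33/16 d=-149/96
  seg 3: a=1 b=47/24 c=-83/32 d=83/192
S(1) = -1/64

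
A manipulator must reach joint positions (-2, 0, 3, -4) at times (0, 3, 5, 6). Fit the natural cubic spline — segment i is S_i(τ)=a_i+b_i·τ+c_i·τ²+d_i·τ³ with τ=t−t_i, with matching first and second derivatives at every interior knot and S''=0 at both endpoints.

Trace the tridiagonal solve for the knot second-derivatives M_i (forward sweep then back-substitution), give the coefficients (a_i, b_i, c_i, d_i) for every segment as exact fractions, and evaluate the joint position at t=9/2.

  seg 0: a=-2 b=-43/84 c=0 d=11/84
  seg 1: a=0 b=127/42 c=33/28 d=-163/168
  seg 2: a=3 b=-82/21 c=-65/14 d=65/42
S(9/2) = 1753/448

Δ: Δ0=2/3, Δ1=3/2, Δ2=-7
row 1: diag=10, rhs=5; c'=1/5, d'=1/2
row 2: denom=6−2·1/5=28/5; d'=(-51−2·1/2)/(28/5)=-65/7
back: M2=-65/7
back: M1=1/2−1/5·-65/7=33/14
M: M0=0, M1=33/14, M2=-65/7, M3=0
seg 0: a=-2, c=M0/2=0, d=(M1−M0)/(6·3)=11/84, b=Δ0−h0·(2M0+M1)/6=-43/84
seg 1: a=0, c=M1/2=33/28, d=(M2−M1)/(6·2)=-163/168, b=Δ1−h1·(2M1+M2)/6=127/42
seg 2: a=3, c=M2/2=-65/14, d=(M3−M2)/(6·1)=65/42, b=Δ2−h2·(2M2+M3)/6=-82/21
t_q=9/2 → seg 1, τ=3/2; S=0+127/42·τ+33/28·τ²+-163/168·τ³=1753/448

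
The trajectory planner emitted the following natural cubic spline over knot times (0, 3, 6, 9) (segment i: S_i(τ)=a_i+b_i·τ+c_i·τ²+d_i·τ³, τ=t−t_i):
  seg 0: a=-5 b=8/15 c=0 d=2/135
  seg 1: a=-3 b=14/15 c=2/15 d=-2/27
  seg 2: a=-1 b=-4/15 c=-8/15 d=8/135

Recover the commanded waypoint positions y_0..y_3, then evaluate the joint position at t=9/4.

y_0=-5 y_1=-3 y_2=-1 y_3=-5
S(9/4) = -581/160

y_0 = S_0(0) = a_0 = -5
y_1 = S_1(0) = a_1 = -3
y_2 = S_2(0) = a_2 = -1
y_3 = S_2(3) = -5
t_q=9/4 is in segment 0 (τ=9/4); S_0(τ)=-581/160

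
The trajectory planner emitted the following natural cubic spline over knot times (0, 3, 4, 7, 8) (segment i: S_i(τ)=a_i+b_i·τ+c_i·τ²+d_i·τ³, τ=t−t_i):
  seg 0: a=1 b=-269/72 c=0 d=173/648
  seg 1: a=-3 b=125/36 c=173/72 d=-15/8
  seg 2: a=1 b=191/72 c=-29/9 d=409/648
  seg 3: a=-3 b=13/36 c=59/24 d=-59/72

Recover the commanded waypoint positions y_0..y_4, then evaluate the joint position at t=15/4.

y_0 = S_0(0) = a_0 = 1
y_1 = S_1(0) = a_1 = -3
y_2 = S_2(0) = a_2 = 1
y_3 = S_3(0) = a_3 = -3
y_4 = S_3(1) = -1
t_q=15/4 is in segment 1 (τ=3/4); S_1(τ)=253/1536

y_0=1 y_1=-3 y_2=1 y_3=-3 y_4=-1
S(15/4) = 253/1536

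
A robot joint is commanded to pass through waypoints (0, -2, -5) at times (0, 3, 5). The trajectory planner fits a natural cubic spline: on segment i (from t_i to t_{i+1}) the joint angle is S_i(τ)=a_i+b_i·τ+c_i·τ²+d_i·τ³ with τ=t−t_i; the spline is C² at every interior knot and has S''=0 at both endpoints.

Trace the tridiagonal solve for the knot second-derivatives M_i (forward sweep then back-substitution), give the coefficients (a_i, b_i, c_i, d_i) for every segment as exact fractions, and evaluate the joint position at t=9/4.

  seg 0: a=0 b=-5/12 c=0 d=-1/36
  seg 1: a=-2 b=-7/6 c=-1/4 d=1/24
S(9/4) = -321/256

Δ: Δ0=-2/3, Δ1=-3/2
row 1: diag=10, rhs=-5; c'=1/5, d'=-1/2
back: M1=-1/2
M: M0=0, M1=-1/2, M2=0
seg 0: a=0, c=M0/2=0, d=(M1−M0)/(6·3)=-1/36, b=Δ0−h0·(2M0+M1)/6=-5/12
seg 1: a=-2, c=M1/2=-1/4, d=(M2−M1)/(6·2)=1/24, b=Δ1−h1·(2M1+M2)/6=-7/6
t_q=9/4 → seg 0, τ=9/4; S=0+-5/12·τ+0·τ²+-1/36·τ³=-321/256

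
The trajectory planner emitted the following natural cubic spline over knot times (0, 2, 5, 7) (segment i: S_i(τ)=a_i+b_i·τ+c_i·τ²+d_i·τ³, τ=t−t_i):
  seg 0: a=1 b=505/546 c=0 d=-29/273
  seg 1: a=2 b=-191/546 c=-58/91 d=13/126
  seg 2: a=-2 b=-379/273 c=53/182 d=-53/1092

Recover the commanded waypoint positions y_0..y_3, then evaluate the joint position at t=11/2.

y_0=1 y_1=2 y_2=-2 y_3=-4
S(11/2) = -1093/416

y_0 = S_0(0) = a_0 = 1
y_1 = S_1(0) = a_1 = 2
y_2 = S_2(0) = a_2 = -2
y_3 = S_2(2) = -4
t_q=11/2 is in segment 2 (τ=1/2); S_2(τ)=-1093/416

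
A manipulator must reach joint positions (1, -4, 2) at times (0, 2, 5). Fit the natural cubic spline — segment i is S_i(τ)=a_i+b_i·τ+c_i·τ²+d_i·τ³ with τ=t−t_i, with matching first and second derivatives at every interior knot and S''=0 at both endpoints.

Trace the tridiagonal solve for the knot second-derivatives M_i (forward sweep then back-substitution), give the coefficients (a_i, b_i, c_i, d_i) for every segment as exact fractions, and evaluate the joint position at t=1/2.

Δ: Δ0=-5/2, Δ1=2
row 1: diag=10, rhs=27; c'=3/10, d'=27/10
back: M1=27/10
M: M0=0, M1=27/10, M2=0
seg 0: a=1, c=M0/2=0, d=(M1−M0)/(6·2)=9/40, b=Δ0−h0·(2M0+M1)/6=-17/5
seg 1: a=-4, c=M1/2=27/20, d=(M2−M1)/(6·3)=-3/20, b=Δ1−h1·(2M1+M2)/6=-7/10
t_q=1/2 → seg 0, τ=1/2; S=1+-17/5·τ+0·τ²+9/40·τ³=-43/64

  seg 0: a=1 b=-17/5 c=0 d=9/40
  seg 1: a=-4 b=-7/10 c=27/20 d=-3/20
S(1/2) = -43/64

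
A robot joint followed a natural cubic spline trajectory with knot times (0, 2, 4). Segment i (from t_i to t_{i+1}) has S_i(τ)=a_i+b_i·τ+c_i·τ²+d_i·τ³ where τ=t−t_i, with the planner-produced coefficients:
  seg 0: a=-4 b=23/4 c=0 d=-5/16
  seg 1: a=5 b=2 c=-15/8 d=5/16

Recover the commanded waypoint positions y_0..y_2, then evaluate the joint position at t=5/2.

y_0 = S_0(0) = a_0 = -4
y_1 = S_1(0) = a_1 = 5
y_2 = S_1(2) = 4
t_q=5/2 is in segment 1 (τ=1/2); S_1(τ)=713/128

y_0=-4 y_1=5 y_2=4
S(5/2) = 713/128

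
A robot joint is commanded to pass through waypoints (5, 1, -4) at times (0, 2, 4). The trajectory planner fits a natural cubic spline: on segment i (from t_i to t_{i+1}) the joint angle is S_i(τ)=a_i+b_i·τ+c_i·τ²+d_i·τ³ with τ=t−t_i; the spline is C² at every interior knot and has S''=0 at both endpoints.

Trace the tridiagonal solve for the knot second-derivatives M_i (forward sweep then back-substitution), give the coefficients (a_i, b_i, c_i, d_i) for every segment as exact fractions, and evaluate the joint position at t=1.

  seg 0: a=5 b=-15/8 c=0 d=-1/32
  seg 1: a=1 b=-9/4 c=-3/16 d=1/32
S(1) = 99/32

Δ: Δ0=-2, Δ1=-5/2
row 1: diag=8, rhs=-3; c'=1/4, d'=-3/8
back: M1=-3/8
M: M0=0, M1=-3/8, M2=0
seg 0: a=5, c=M0/2=0, d=(M1−M0)/(6·2)=-1/32, b=Δ0−h0·(2M0+M1)/6=-15/8
seg 1: a=1, c=M1/2=-3/16, d=(M2−M1)/(6·2)=1/32, b=Δ1−h1·(2M1+M2)/6=-9/4
t_q=1 → seg 0, τ=1; S=5+-15/8·τ+0·τ²+-1/32·τ³=99/32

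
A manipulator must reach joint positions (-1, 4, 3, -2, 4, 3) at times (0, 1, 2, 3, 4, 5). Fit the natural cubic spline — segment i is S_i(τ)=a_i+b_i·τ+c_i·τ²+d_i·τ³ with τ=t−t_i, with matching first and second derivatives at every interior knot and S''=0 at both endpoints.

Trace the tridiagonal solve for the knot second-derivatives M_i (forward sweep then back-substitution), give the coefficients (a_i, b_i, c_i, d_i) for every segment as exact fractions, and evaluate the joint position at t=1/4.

  seg 0: a=-1 b=1270/209 c=0 d=-225/209
  seg 1: a=4 b=595/209 c=-675/209 d=-129/209
  seg 2: a=3 b=-1142/209 c=-1062/209 d=61/11
  seg 3: a=-2 b=211/209 c=2415/209 d=-1372/209
  seg 4: a=4 b=925/209 c=-1701/209 d=567/209
S(1/4) = 6719/13376

Δ: Δ0=5, Δ1=-1, Δ2=-5, Δ3=6, Δ4=-1
row 1: diag=4, rhs=-36; c'=1/4, d'=-9
row 2: denom=4−1·1/4=15/4; d'=(-24−1·-9)/(15/4)=-4
row 3: denom=4−1·4/15=56/15; d'=(66−1·-4)/(56/15)=75/4
row 4: denom=4−1·15/56=209/56; d'=(-42−1·75/4)/(209/56)=-3402/209
back: M4=-3402/209
back: M3=75/4−15/56·-3402/209=4830/209
back: M2=-4−4/15·4830/209=-2124/209
back: M1=-9−1/4·-2124/209=-1350/209
M: M0=0, M1=-1350/209, M2=-2124/209, M3=4830/209, M4=-3402/209, M5=0
seg 0: a=-1, c=M0/2=0, d=(M1−M0)/(6·1)=-225/209, b=Δ0−h0·(2M0+M1)/6=1270/209
seg 1: a=4, c=M1/2=-675/209, d=(M2−M1)/(6·1)=-129/209, b=Δ1−h1·(2M1+M2)/6=595/209
seg 2: a=3, c=M2/2=-1062/209, d=(M3−M2)/(6·1)=61/11, b=Δ2−h2·(2M2+M3)/6=-1142/209
seg 3: a=-2, c=M3/2=2415/209, d=(M4−M3)/(6·1)=-1372/209, b=Δ3−h3·(2M3+M4)/6=211/209
seg 4: a=4, c=M4/2=-1701/209, d=(M5−M4)/(6·1)=567/209, b=Δ4−h4·(2M4+M5)/6=925/209
t_q=1/4 → seg 0, τ=1/4; S=-1+1270/209·τ+0·τ²+-225/209·τ³=6719/13376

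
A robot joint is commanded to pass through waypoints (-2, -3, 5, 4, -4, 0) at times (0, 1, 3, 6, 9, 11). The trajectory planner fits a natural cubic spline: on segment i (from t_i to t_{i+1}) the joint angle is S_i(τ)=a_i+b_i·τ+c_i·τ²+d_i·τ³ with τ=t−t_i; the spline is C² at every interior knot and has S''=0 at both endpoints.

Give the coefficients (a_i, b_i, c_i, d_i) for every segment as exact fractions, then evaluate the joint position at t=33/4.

Δ: Δ0=-1, Δ1=4, Δ2=-1/3, Δ3=-8/3, Δ4=2
row 1: diag=6, rhs=30; c'=1/3, d'=5
row 2: denom=10−2·1/3=28/3; d'=(-26−2·5)/(28/3)=-27/7
row 3: denom=12−3·9/28=309/28; d'=(-14−3·-27/7)/(309/28)=-68/309
row 4: denom=10−3·28/103=946/103; d'=(28−3·-68/309)/(946/103)=1476/473
back: M4=1476/473
back: M3=-68/309−28/103·1476/473=-1516/1419
back: M2=-27/7−9/28·-1516/1419=-1662/473
back: M1=5−1/3·-1662/473=2919/473
M: M0=0, M1=2919/473, M2=-1662/473, M3=-1516/1419, M4=1476/473, M5=0
seg 0: a=-2, c=M0/2=0, d=(M1−M0)/(6·1)=973/946, b=Δ0−h0·(2M0+M1)/6=-1919/946
seg 1: a=-3, c=M1/2=2919/946, d=(M2−M1)/(6·2)=-1527/1892, b=Δ1−h1·(2M1+M2)/6=500/473
seg 2: a=5, c=M2/2=-831/473, d=(M3−M2)/(6·3)=1735/12771, b=Δ2−h2·(2M2+M3)/6=1757/473
seg 3: a=4, c=M3/2=-758/1419, d=(M4−M3)/(6·3)=2972/12771, b=Δ3−h3·(2M3+M4)/6=-1494/473
seg 4: a=-4, c=M4/2=738/473, d=(M5−M4)/(6·2)=-123/473, b=Δ4−h4·(2M4+M5)/6=-38/473
t_q=33/4 → seg 3, τ=9/4; S=4+-1494/473·τ+-758/1419·τ²+2972/12771·τ³=-23917/7568

  seg 0: a=-2 b=-1919/946 c=0 d=973/946
  seg 1: a=-3 b=500/473 c=2919/946 d=-1527/1892
  seg 2: a=5 b=1757/473 c=-831/473 d=1735/12771
  seg 3: a=4 b=-1494/473 c=-758/1419 d=2972/12771
  seg 4: a=-4 b=-38/473 c=738/473 d=-123/473
S(33/4) = -23917/7568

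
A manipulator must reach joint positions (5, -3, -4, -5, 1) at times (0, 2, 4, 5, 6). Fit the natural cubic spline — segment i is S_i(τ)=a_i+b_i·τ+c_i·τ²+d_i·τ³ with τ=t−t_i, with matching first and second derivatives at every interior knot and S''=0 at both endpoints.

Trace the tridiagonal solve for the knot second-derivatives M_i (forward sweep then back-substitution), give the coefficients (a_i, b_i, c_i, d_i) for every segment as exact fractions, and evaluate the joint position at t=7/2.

  seg 0: a=5 b=-869/168 c=0 d=197/672
  seg 1: a=-3 b=-139/84 c=197/112 d=-397/672
  seg 2: a=-4 b=-41/24 c=-25/14 d=419/168
  seg 3: a=-5 b=185/84 c=319/56 d=-319/168
S(7/2) = -6305/1792

Δ: Δ0=-4, Δ1=-1/2, Δ2=-1, Δ3=6
row 1: diag=8, rhs=21; c'=1/4, d'=21/8
row 2: denom=6−2·1/4=11/2; d'=(-3−2·21/8)/(11/2)=-3/2
row 3: denom=4−1·2/11=42/11; d'=(42−1·-3/2)/(42/11)=319/28
back: M3=319/28
back: M2=-3/2−2/11·319/28=-25/7
back: M1=21/8−1/4·-25/7=197/56
M: M0=0, M1=197/56, M2=-25/7, M3=319/28, M4=0
seg 0: a=5, c=M0/2=0, d=(M1−M0)/(6·2)=197/672, b=Δ0−h0·(2M0+M1)/6=-869/168
seg 1: a=-3, c=M1/2=197/112, d=(M2−M1)/(6·2)=-397/672, b=Δ1−h1·(2M1+M2)/6=-139/84
seg 2: a=-4, c=M2/2=-25/14, d=(M3−M2)/(6·1)=419/168, b=Δ2−h2·(2M2+M3)/6=-41/24
seg 3: a=-5, c=M3/2=319/56, d=(M4−M3)/(6·1)=-319/168, b=Δ3−h3·(2M3+M4)/6=185/84
t_q=7/2 → seg 1, τ=3/2; S=-3+-139/84·τ+197/112·τ²+-397/672·τ³=-6305/1792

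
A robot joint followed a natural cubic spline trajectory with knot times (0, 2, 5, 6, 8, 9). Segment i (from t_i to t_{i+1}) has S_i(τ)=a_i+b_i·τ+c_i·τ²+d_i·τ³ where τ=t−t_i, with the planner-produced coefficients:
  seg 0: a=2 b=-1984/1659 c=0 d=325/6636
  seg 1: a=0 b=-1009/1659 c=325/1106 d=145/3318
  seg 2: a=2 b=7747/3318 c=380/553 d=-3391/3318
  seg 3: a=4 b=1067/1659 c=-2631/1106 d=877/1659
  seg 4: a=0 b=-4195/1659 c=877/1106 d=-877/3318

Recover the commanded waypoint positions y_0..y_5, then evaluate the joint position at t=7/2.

y_0 = S_0(0) = a_0 = 2
y_1 = S_1(0) = a_1 = 0
y_2 = S_2(0) = a_2 = 2
y_3 = S_3(0) = a_3 = 4
y_4 = S_4(0) = a_4 = 0
y_5 = S_4(1) = -2
t_q=7/2 is in segment 1 (τ=3/2); S_1(τ)=-131/1264

y_0=2 y_1=0 y_2=2 y_3=4 y_4=0 y_5=-2
S(7/2) = -131/1264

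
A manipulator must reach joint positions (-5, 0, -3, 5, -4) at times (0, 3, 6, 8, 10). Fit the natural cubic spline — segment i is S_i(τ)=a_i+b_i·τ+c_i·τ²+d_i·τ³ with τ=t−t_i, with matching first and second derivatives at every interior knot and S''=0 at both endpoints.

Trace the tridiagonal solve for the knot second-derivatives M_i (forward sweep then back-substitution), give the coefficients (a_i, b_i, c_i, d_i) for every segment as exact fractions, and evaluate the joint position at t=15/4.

  seg 0: a=-5 b=2521/840 c=0 d=-1121/7560
  seg 1: a=0 b=-421/420 c=-1121/840 d=673/1512
  seg 2: a=-3 b=361/120 c=187/70 d=-731/672
  seg 3: a=5 b=269/420 c=-2159/560 d=2159/3360
S(15/4) = -23559/17920

Δ: Δ0=5/3, Δ1=-1, Δ2=4, Δ3=-9/2
row 1: diag=12, rhs=-16; c'=1/4, d'=-4/3
row 2: denom=10−3·1/4=37/4; d'=(30−3·-4/3)/(37/4)=136/37
row 3: denom=8−2·8/37=280/37; d'=(-51−2·136/37)/(280/37)=-2159/280
back: M3=-2159/280
back: M2=136/37−8/37·-2159/280=187/35
back: M1=-4/3−1/4·187/35=-1121/420
M: M0=0, M1=-1121/420, M2=187/35, M3=-2159/280, M4=0
seg 0: a=-5, c=M0/2=0, d=(M1−M0)/(6·3)=-1121/7560, b=Δ0−h0·(2M0+M1)/6=2521/840
seg 1: a=0, c=M1/2=-1121/840, d=(M2−M1)/(6·3)=673/1512, b=Δ1−h1·(2M1+M2)/6=-421/420
seg 2: a=-3, c=M2/2=187/70, d=(M3−M2)/(6·2)=-731/672, b=Δ2−h2·(2M2+M3)/6=361/120
seg 3: a=5, c=M3/2=-2159/560, d=(M4−M3)/(6·2)=2159/3360, b=Δ3−h3·(2M3+M4)/6=269/420
t_q=15/4 → seg 1, τ=3/4; S=0+-421/420·τ+-1121/840·τ²+673/1512·τ³=-23559/17920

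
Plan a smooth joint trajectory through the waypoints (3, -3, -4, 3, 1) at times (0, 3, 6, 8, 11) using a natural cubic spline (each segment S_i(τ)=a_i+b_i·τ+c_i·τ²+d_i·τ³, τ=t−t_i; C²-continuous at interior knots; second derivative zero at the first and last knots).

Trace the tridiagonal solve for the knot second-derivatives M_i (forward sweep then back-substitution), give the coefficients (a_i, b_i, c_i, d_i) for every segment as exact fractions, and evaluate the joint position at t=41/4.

  seg 0: a=3 b=-364/177 c=0 d=10/1593
  seg 1: a=-3 b=-334/177 c=10/177 d=245/1593
  seg 2: a=-4 b=461/177 c=85/59 d=-703/1416
  seg 3: a=3 b=853/354 c=-363/236 d=121/708
S(41/4) = 38991/15104

Δ: Δ0=-2, Δ1=-1/3, Δ2=7/2, Δ3=-2/3
row 1: diag=12, rhs=10; c'=1/4, d'=5/6
row 2: denom=10−3·1/4=37/4; d'=(23−3·5/6)/(37/4)=82/37
row 3: denom=10−2·8/37=354/37; d'=(-25−2·82/37)/(354/37)=-363/118
back: M3=-363/118
back: M2=82/37−8/37·-363/118=170/59
back: M1=5/6−1/4·170/59=20/177
M: M0=0, M1=20/177, M2=170/59, M3=-363/118, M4=0
seg 0: a=3, c=M0/2=0, d=(M1−M0)/(6·3)=10/1593, b=Δ0−h0·(2M0+M1)/6=-364/177
seg 1: a=-3, c=M1/2=10/177, d=(M2−M1)/(6·3)=245/1593, b=Δ1−h1·(2M1+M2)/6=-334/177
seg 2: a=-4, c=M2/2=85/59, d=(M3−M2)/(6·2)=-703/1416, b=Δ2−h2·(2M2+M3)/6=461/177
seg 3: a=3, c=M3/2=-363/236, d=(M4−M3)/(6·3)=121/708, b=Δ3−h3·(2M3+M4)/6=853/354
t_q=41/4 → seg 3, τ=9/4; S=3+853/354·τ+-363/236·τ²+121/708·τ³=38991/15104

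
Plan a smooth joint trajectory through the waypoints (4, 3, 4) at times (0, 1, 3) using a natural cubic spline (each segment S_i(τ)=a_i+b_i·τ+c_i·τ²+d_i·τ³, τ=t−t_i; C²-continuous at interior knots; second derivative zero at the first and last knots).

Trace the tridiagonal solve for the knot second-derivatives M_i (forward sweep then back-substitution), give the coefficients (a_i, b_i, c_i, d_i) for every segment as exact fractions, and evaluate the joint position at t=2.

Δ: Δ0=-1, Δ1=1/2
row 1: diag=6, rhs=9; c'=1/3, d'=3/2
back: M1=3/2
M: M0=0, M1=3/2, M2=0
seg 0: a=4, c=M0/2=0, d=(M1−M0)/(6·1)=1/4, b=Δ0−h0·(2M0+M1)/6=-5/4
seg 1: a=3, c=M1/2=3/4, d=(M2−M1)/(6·2)=-1/8, b=Δ1−h1·(2M1+M2)/6=-1/2
t_q=2 → seg 1, τ=1; S=3+-1/2·τ+3/4·τ²+-1/8·τ³=25/8

  seg 0: a=4 b=-5/4 c=0 d=1/4
  seg 1: a=3 b=-1/2 c=3/4 d=-1/8
S(2) = 25/8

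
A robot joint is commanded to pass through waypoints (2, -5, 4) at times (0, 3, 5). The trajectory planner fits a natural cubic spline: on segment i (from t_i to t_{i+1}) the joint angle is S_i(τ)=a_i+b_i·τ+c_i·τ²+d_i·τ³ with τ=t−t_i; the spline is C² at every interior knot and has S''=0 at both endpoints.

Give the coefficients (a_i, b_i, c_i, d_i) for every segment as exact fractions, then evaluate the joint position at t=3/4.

Δ: Δ0=-7/3, Δ1=9/2
row 1: diag=10, rhs=41; c'=1/5, d'=41/10
back: M1=41/10
M: M0=0, M1=41/10, M2=0
seg 0: a=2, c=M0/2=0, d=(M1−M0)/(6·3)=41/180, b=Δ0−h0·(2M0+M1)/6=-263/60
seg 1: a=-5, c=M1/2=41/20, d=(M2−M1)/(6·2)=-41/120, b=Δ1−h1·(2M1+M2)/6=53/30
t_q=3/4 → seg 0, τ=3/4; S=2+-263/60·τ+0·τ²+41/180·τ³=-305/256

  seg 0: a=2 b=-263/60 c=0 d=41/180
  seg 1: a=-5 b=53/30 c=41/20 d=-41/120
S(3/4) = -305/256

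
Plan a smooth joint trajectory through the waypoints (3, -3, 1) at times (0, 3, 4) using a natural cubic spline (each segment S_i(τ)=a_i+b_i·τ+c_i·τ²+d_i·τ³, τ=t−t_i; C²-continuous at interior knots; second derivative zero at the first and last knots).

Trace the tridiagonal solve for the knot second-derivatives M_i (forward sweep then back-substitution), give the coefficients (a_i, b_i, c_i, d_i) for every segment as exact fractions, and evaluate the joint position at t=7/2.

  seg 0: a=3 b=-17/4 c=0 d=1/4
  seg 1: a=-3 b=5/2 c=9/4 d=-3/4
S(7/2) = -41/32

Δ: Δ0=-2, Δ1=4
row 1: diag=8, rhs=36; c'=1/8, d'=9/2
back: M1=9/2
M: M0=0, M1=9/2, M2=0
seg 0: a=3, c=M0/2=0, d=(M1−M0)/(6·3)=1/4, b=Δ0−h0·(2M0+M1)/6=-17/4
seg 1: a=-3, c=M1/2=9/4, d=(M2−M1)/(6·1)=-3/4, b=Δ1−h1·(2M1+M2)/6=5/2
t_q=7/2 → seg 1, τ=1/2; S=-3+5/2·τ+9/4·τ²+-3/4·τ³=-41/32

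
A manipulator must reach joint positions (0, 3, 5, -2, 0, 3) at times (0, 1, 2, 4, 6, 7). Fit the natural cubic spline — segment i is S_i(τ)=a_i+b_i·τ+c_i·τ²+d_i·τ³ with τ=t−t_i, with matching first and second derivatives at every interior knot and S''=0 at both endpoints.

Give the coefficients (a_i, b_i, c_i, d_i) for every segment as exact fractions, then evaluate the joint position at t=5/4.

Δ: Δ0=3, Δ1=2, Δ2=-7/2, Δ3=1, Δ4=3
row 1: diag=4, rhs=-6; c'=1/4, d'=-3/2
row 2: denom=6−1·1/4=23/4; d'=(-33−1·-3/2)/(23/4)=-126/23
row 3: denom=8−2·8/23=168/23; d'=(27−2·-126/23)/(168/23)=291/56
row 4: denom=6−2·23/84=229/42; d'=(12−2·291/56)/(229/42)=135/458
back: M4=135/458
back: M3=291/56−23/84·135/458=2343/458
back: M2=-126/23−8/23·2343/458=-1662/229
back: M1=-3/2−1/4·-1662/229=72/229
M: M0=0, M1=72/229, M2=-1662/229, M3=2343/458, M4=135/458, M5=0
seg 0: a=0, c=M0/2=0, d=(M1−M0)/(6·1)=12/229, b=Δ0−h0·(2M0+M1)/6=675/229
seg 1: a=3, c=M1/2=36/229, d=(M2−M1)/(6·1)=-289/229, b=Δ1−h1·(2M1+M2)/6=711/229
seg 2: a=5, c=M2/2=-831/229, d=(M3−M2)/(6·2)=1889/1832, b=Δ2−h2·(2M2+M3)/6=-84/229
seg 3: a=-2, c=M3/2=2343/916, d=(M4−M3)/(6·2)=-92/229, b=Δ3−h3·(2M3+M4)/6=-1149/458
seg 4: a=0, c=M4/2=135/916, d=(M5−M4)/(6·1)=-45/916, b=Δ4−h4·(2M4+M5)/6=1329/458
t_q=5/4 → seg 1, τ=1/4; S=3+711/229·τ+36/229·τ²+-289/229·τ³=55199/14656

  seg 0: a=0 b=675/229 c=0 d=12/229
  seg 1: a=3 b=711/229 c=36/229 d=-289/229
  seg 2: a=5 b=-84/229 c=-831/229 d=1889/1832
  seg 3: a=-2 b=-1149/458 c=2343/916 d=-92/229
  seg 4: a=0 b=1329/458 c=135/916 d=-45/916
S(5/4) = 55199/14656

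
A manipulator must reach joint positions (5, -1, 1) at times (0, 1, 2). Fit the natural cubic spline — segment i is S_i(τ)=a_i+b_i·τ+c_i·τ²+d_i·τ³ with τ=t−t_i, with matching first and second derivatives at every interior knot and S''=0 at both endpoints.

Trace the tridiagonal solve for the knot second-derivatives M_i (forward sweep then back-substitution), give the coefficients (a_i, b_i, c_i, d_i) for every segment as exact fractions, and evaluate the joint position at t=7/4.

Δ: Δ0=-6, Δ1=2
row 1: diag=4, rhs=48; c'=1/4, d'=12
back: M1=12
M: M0=0, M1=12, M2=0
seg 0: a=5, c=M0/2=0, d=(M1−M0)/(6·1)=2, b=Δ0−h0·(2M0+M1)/6=-8
seg 1: a=-1, c=M1/2=6, d=(M2−M1)/(6·1)=-2, b=Δ1−h1·(2M1+M2)/6=-2
t_q=7/4 → seg 1, τ=3/4; S=-1+-2·τ+6·τ²+-2·τ³=1/32

  seg 0: a=5 b=-8 c=0 d=2
  seg 1: a=-1 b=-2 c=6 d=-2
S(7/4) = 1/32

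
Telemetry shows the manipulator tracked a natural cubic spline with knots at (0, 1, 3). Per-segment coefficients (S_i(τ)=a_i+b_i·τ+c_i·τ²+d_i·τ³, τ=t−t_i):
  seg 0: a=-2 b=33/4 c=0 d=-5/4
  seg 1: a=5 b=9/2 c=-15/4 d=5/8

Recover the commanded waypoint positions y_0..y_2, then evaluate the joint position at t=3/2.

y_0 = S_0(0) = a_0 = -2
y_1 = S_1(0) = a_1 = 5
y_2 = S_1(2) = 4
t_q=3/2 is in segment 1 (τ=1/2); S_1(τ)=409/64

y_0=-2 y_1=5 y_2=4
S(3/2) = 409/64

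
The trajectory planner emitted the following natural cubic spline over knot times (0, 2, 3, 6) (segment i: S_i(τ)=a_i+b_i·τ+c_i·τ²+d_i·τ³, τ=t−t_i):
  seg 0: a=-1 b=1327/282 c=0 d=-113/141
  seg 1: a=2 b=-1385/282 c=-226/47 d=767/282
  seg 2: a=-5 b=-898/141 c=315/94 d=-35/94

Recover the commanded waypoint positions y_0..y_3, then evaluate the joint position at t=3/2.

y_0 = S_0(0) = a_0 = -1
y_1 = S_1(0) = a_1 = 2
y_2 = S_2(0) = a_2 = -5
y_3 = S_2(3) = -4
t_q=3/2 is in segment 0 (τ=3/2); S_0(τ)=1261/376

y_0=-1 y_1=2 y_2=-5 y_3=-4
S(3/2) = 1261/376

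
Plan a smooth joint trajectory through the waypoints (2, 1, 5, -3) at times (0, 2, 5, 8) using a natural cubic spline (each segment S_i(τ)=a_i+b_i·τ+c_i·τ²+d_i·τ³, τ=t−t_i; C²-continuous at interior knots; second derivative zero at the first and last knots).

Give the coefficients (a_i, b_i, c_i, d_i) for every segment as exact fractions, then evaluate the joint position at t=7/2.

  seg 0: a=2 b=-247/222 c=0 d=17/111
  seg 1: a=1 b=161/222 c=34/37 d=-53/222
  seg 2: a=5 b=-23/111 c=-91/74 d=91/666
S(7/2) = 1983/592

Δ: Δ0=-1/2, Δ1=4/3, Δ2=-8/3
row 1: diag=10, rhs=11; c'=3/10, d'=11/10
row 2: denom=12−3·3/10=111/10; d'=(-24−3·11/10)/(111/10)=-91/37
back: M2=-91/37
back: M1=11/10−3/10·-91/37=68/37
M: M0=0, M1=68/37, M2=-91/37, M3=0
seg 0: a=2, c=M0/2=0, d=(M1−M0)/(6·2)=17/111, b=Δ0−h0·(2M0+M1)/6=-247/222
seg 1: a=1, c=M1/2=34/37, d=(M2−M1)/(6·3)=-53/222, b=Δ1−h1·(2M1+M2)/6=161/222
seg 2: a=5, c=M2/2=-91/74, d=(M3−M2)/(6·3)=91/666, b=Δ2−h2·(2M2+M3)/6=-23/111
t_q=7/2 → seg 1, τ=3/2; S=1+161/222·τ+34/37·τ²+-53/222·τ³=1983/592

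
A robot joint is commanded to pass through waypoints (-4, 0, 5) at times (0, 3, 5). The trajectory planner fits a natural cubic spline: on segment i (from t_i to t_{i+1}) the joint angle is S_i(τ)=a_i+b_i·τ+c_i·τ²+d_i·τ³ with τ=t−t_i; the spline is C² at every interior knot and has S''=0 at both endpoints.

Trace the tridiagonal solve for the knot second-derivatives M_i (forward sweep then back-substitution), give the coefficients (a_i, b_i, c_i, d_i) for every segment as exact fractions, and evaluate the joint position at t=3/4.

  seg 0: a=-4 b=59/60 c=0 d=7/180
  seg 1: a=0 b=61/30 c=7/20 d=-7/120
S(3/4) = -831/256

Δ: Δ0=4/3, Δ1=5/2
row 1: diag=10, rhs=7; c'=1/5, d'=7/10
back: M1=7/10
M: M0=0, M1=7/10, M2=0
seg 0: a=-4, c=M0/2=0, d=(M1−M0)/(6·3)=7/180, b=Δ0−h0·(2M0+M1)/6=59/60
seg 1: a=0, c=M1/2=7/20, d=(M2−M1)/(6·2)=-7/120, b=Δ1−h1·(2M1+M2)/6=61/30
t_q=3/4 → seg 0, τ=3/4; S=-4+59/60·τ+0·τ²+7/180·τ³=-831/256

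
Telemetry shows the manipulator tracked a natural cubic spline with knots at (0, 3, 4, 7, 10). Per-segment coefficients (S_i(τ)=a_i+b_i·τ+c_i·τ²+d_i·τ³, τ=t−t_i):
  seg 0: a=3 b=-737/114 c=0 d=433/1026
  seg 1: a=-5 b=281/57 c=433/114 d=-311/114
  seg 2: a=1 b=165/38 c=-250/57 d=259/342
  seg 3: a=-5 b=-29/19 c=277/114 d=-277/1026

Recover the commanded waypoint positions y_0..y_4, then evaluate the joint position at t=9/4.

y_0 = S_0(0) = a_0 = 3
y_1 = S_1(0) = a_1 = -5
y_2 = S_2(0) = a_2 = 1
y_3 = S_3(0) = a_3 = -5
y_4 = S_3(3) = 5
t_q=9/4 is in segment 0 (τ=9/4); S_0(τ)=-16389/2432

y_0=3 y_1=-5 y_2=1 y_3=-5 y_4=5
S(9/4) = -16389/2432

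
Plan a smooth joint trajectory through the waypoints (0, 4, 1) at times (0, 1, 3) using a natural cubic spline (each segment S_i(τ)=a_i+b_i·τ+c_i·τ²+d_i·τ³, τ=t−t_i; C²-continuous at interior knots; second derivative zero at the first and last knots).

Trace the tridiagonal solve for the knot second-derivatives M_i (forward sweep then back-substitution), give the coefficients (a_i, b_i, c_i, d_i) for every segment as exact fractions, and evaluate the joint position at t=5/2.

  seg 0: a=0 b=59/12 c=0 d=-11/12
  seg 1: a=4 b=13/6 c=-11/4 d=11/24
S(5/2) = 167/64

Δ: Δ0=4, Δ1=-3/2
row 1: diag=6, rhs=-33; c'=1/3, d'=-11/2
back: M1=-11/2
M: M0=0, M1=-11/2, M2=0
seg 0: a=0, c=M0/2=0, d=(M1−M0)/(6·1)=-11/12, b=Δ0−h0·(2M0+M1)/6=59/12
seg 1: a=4, c=M1/2=-11/4, d=(M2−M1)/(6·2)=11/24, b=Δ1−h1·(2M1+M2)/6=13/6
t_q=5/2 → seg 1, τ=3/2; S=4+13/6·τ+-11/4·τ²+11/24·τ³=167/64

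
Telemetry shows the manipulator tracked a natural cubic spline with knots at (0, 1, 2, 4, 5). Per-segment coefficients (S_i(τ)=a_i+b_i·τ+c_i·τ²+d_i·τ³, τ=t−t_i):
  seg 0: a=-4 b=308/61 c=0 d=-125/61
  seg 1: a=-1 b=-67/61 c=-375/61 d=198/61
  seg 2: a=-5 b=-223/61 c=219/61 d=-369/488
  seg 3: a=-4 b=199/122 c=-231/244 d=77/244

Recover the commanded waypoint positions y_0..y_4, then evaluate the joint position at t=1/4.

y_0=-4 y_1=-1 y_2=-5 y_3=-4 y_4=-3
S(1/4) = -10813/3904

y_0 = S_0(0) = a_0 = -4
y_1 = S_1(0) = a_1 = -1
y_2 = S_2(0) = a_2 = -5
y_3 = S_3(0) = a_3 = -4
y_4 = S_3(1) = -3
t_q=1/4 is in segment 0 (τ=1/4); S_0(τ)=-10813/3904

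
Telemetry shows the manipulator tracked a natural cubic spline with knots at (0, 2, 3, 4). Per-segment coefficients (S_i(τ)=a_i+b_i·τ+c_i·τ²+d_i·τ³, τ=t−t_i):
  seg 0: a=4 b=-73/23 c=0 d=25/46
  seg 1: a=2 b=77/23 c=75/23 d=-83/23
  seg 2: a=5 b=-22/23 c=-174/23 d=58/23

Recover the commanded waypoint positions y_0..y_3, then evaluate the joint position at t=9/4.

y_0=4 y_1=2 y_2=5 y_3=-1
S(9/4) = 191/64

y_0 = S_0(0) = a_0 = 4
y_1 = S_1(0) = a_1 = 2
y_2 = S_2(0) = a_2 = 5
y_3 = S_2(1) = -1
t_q=9/4 is in segment 1 (τ=1/4); S_1(τ)=191/64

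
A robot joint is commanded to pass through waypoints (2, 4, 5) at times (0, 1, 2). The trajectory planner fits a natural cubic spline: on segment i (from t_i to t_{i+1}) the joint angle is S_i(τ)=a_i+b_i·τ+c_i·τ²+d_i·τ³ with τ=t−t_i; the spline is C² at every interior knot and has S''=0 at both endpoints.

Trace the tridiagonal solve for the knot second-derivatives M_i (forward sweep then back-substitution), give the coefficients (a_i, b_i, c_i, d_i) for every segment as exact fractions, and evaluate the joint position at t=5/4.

  seg 0: a=2 b=9/4 c=0 d=-1/4
  seg 1: a=4 b=3/2 c=-3/4 d=1/4
S(5/4) = 1109/256

Δ: Δ0=2, Δ1=1
row 1: diag=4, rhs=-6; c'=1/4, d'=-3/2
back: M1=-3/2
M: M0=0, M1=-3/2, M2=0
seg 0: a=2, c=M0/2=0, d=(M1−M0)/(6·1)=-1/4, b=Δ0−h0·(2M0+M1)/6=9/4
seg 1: a=4, c=M1/2=-3/4, d=(M2−M1)/(6·1)=1/4, b=Δ1−h1·(2M1+M2)/6=3/2
t_q=5/4 → seg 1, τ=1/4; S=4+3/2·τ+-3/4·τ²+1/4·τ³=1109/256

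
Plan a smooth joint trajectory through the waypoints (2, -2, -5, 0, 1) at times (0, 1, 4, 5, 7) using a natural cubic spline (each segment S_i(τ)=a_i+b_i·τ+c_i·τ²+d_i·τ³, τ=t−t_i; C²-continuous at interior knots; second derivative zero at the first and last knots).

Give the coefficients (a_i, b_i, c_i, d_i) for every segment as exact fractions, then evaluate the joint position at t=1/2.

  seg 0: a=2 b=-2615/644 c=0 d=39/644
  seg 1: a=-2 b=-1249/322 c=117/644 d=167/644
  seg 2: a=-5 b=2713/644 c=405/161 d=-159/92
  seg 3: a=0 b=1307/322 c=-1719/644 d=573/1288
S(1/2) = -117/5152

Δ: Δ0=-4, Δ1=-1, Δ2=5, Δ3=1/2
row 1: diag=8, rhs=18; c'=3/8, d'=9/4
row 2: denom=8−3·3/8=55/8; d'=(36−3·9/4)/(55/8)=234/55
row 3: denom=6−1·8/55=322/55; d'=(-27−1·234/55)/(322/55)=-1719/322
back: M3=-1719/322
back: M2=234/55−8/55·-1719/322=810/161
back: M1=9/4−3/8·810/161=117/322
M: M0=0, M1=117/322, M2=810/161, M3=-1719/322, M4=0
seg 0: a=2, c=M0/2=0, d=(M1−M0)/(6·1)=39/644, b=Δ0−h0·(2M0+M1)/6=-2615/644
seg 1: a=-2, c=M1/2=117/644, d=(M2−M1)/(6·3)=167/644, b=Δ1−h1·(2M1+M2)/6=-1249/322
seg 2: a=-5, c=M2/2=405/161, d=(M3−M2)/(6·1)=-159/92, b=Δ2−h2·(2M2+M3)/6=2713/644
seg 3: a=0, c=M3/2=-1719/644, d=(M4−M3)/(6·2)=573/1288, b=Δ3−h3·(2M3+M4)/6=1307/322
t_q=1/2 → seg 0, τ=1/2; S=2+-2615/644·τ+0·τ²+39/644·τ³=-117/5152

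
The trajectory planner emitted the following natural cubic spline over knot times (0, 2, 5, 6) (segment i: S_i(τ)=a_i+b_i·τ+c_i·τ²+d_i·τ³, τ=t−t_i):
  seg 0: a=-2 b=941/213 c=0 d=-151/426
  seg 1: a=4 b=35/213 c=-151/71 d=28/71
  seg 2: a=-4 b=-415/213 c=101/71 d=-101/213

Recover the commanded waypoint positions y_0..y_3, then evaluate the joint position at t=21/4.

y_0 = S_0(0) = a_0 = -2
y_1 = S_1(0) = a_1 = 4
y_2 = S_2(0) = a_2 = -4
y_3 = S_2(1) = -5
t_q=21/4 is in segment 2 (τ=1/4); S_2(τ)=-20019/4544

y_0=-2 y_1=4 y_2=-4 y_3=-5
S(21/4) = -20019/4544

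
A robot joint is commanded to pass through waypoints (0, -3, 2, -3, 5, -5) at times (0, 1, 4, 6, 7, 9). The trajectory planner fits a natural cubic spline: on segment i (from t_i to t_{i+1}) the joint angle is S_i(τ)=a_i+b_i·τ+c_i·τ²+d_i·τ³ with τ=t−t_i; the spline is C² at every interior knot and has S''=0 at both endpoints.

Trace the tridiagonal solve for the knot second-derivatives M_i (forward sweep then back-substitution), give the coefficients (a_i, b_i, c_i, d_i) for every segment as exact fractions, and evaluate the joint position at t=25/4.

  seg 0: a=0 b=-55763/13758 c=0 d=14489/13758
  seg 1: a=-3 b=-6148/6879 c=14489/4586 d=-3525/4586
  seg 2: a=2 b=-37019/13758 c=-8618/2293 d=13255/6879
  seg 3: a=-3 b=74269/13758 c=17892/2293 d=-71557/13758
  seg 4: a=5 b=37151/6879 c=-35773/4586 d=35773/27516
S(25/4) = -365127/293504

Δ: Δ0=-3, Δ1=5/3, Δ2=-5/2, Δ3=8, Δ4=-5
row 1: diag=8, rhs=28; c'=3/8, d'=7/2
row 2: denom=10−3·3/8=71/8; d'=(-25−3·7/2)/(71/8)=-4
row 3: denom=6−2·16/71=394/71; d'=(63−2·-4)/(394/71)=5041/394
row 4: denom=6−1·71/394=2293/394; d'=(-78−1·5041/394)/(2293/394)=-35773/2293
back: M4=-35773/2293
back: M3=5041/394−71/394·-35773/2293=35784/2293
back: M2=-4−16/71·35784/2293=-17236/2293
back: M1=7/2−3/8·-17236/2293=14489/2293
M: M0=0, M1=14489/2293, M2=-17236/2293, M3=35784/2293, M4=-35773/2293, M5=0
seg 0: a=0, c=M0/2=0, d=(M1−M0)/(6·1)=14489/13758, b=Δ0−h0·(2M0+M1)/6=-55763/13758
seg 1: a=-3, c=M1/2=14489/4586, d=(M2−M1)/(6·3)=-3525/4586, b=Δ1−h1·(2M1+M2)/6=-6148/6879
seg 2: a=2, c=M2/2=-8618/2293, d=(M3−M2)/(6·2)=13255/6879, b=Δ2−h2·(2M2+M3)/6=-37019/13758
seg 3: a=-3, c=M3/2=17892/2293, d=(M4−M3)/(6·1)=-71557/13758, b=Δ3−h3·(2M3+M4)/6=74269/13758
seg 4: a=5, c=M4/2=-35773/4586, d=(M5−M4)/(6·2)=35773/27516, b=Δ4−h4·(2M4+M5)/6=37151/6879
t_q=25/4 → seg 3, τ=1/4; S=-3+74269/13758·τ+17892/2293·τ²+-71557/13758·τ³=-365127/293504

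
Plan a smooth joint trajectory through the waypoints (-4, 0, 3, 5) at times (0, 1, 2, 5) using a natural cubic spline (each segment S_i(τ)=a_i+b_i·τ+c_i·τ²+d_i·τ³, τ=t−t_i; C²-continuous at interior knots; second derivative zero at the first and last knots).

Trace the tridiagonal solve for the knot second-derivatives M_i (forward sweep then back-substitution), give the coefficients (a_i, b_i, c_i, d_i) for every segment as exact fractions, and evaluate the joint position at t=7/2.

  seg 0: a=-4 b=389/93 c=0 d=-17/93
  seg 1: a=0 b=338/93 c=-17/31 d=-8/93
  seg 2: a=3 b=212/93 c=-25/31 d=25/279
S(7/2) = 1217/248

Δ: Δ0=4, Δ1=3, Δ2=2/3
row 1: diag=4, rhs=-6; c'=1/4, d'=-3/2
row 2: denom=8−1·1/4=31/4; d'=(-14−1·-3/2)/(31/4)=-50/31
back: M2=-50/31
back: M1=-3/2−1/4·-50/31=-34/31
M: M0=0, M1=-34/31, M2=-50/31, M3=0
seg 0: a=-4, c=M0/2=0, d=(M1−M0)/(6·1)=-17/93, b=Δ0−h0·(2M0+M1)/6=389/93
seg 1: a=0, c=M1/2=-17/31, d=(M2−M1)/(6·1)=-8/93, b=Δ1−h1·(2M1+M2)/6=338/93
seg 2: a=3, c=M2/2=-25/31, d=(M3−M2)/(6·3)=25/279, b=Δ2−h2·(2M2+M3)/6=212/93
t_q=7/2 → seg 2, τ=3/2; S=3+212/93·τ+-25/31·τ²+25/279·τ³=1217/248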